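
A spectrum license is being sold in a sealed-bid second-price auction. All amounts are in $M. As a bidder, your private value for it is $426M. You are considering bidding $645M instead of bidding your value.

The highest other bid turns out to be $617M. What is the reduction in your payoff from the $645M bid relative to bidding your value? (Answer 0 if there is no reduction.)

Bidding your value $426M: you lose (since $426M < $617M). Payoff $0M.
Bidding $645M: you win and pay $617M. Payoff $426M − $617M = −$191M.
The competing bid $617M lies between your value and your inflated bid, so overbidding wins an item priced above your value.
Loss from deviating = $0M − (−$191M) = $191M.

$191M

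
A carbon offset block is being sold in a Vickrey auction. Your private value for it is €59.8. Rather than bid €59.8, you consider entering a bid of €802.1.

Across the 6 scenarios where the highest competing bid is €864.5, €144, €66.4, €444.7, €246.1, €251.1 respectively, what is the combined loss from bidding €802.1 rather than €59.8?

The deviation costs you only when the competing bid falls strictly between €59.8 and €802.1; elsewhere both bids give the same outcome.
€864.5: outcomes coincide → loss €0.
€144: truthful payoff €0, deviation payoff −€84.2 → loss €84.2.
€66.4: truthful payoff €0, deviation payoff −€6.6 → loss €6.6.
€444.7: truthful payoff €0, deviation payoff −€384.9 → loss €384.9.
€246.1: truthful payoff €0, deviation payoff −€186.3 → loss €186.3.
€251.1: truthful payoff €0, deviation payoff −€191.3 → loss €191.3.
Total loss = €84.2 + €6.6 + €384.9 + €186.3 + €191.3 = €853.3.

€853.3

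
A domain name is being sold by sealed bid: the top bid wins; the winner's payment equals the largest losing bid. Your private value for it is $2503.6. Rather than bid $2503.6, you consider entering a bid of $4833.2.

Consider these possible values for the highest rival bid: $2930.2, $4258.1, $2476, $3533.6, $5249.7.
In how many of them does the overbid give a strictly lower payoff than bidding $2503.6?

3

The deviation hurts exactly when the highest competing bid lies strictly between $2503.6 and $4833.2 — overbidding then wins at a price above your value.
$2930.2: inside the interval → strictly worse (loss $426.6).
$4258.1: inside the interval → strictly worse (loss $1754.5).
$2476: below both → same outcome either way.
$3533.6: inside the interval → strictly worse (loss $1030).
$5249.7: above both → same outcome either way.
Count: 3.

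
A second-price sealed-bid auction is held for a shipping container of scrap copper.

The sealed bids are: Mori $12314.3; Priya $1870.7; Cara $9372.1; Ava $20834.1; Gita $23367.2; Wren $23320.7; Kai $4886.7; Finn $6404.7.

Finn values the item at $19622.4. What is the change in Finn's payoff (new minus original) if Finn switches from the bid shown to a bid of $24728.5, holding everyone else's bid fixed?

The highest bid among the other bidders is $23367.2; Finn's bid doesn't change that.
Original bid $6404.7: Finn is not highest (top rival bid is $23367.2); payoff $0.
Alternative bid $24728.5: Finn is highest, pays the top rival bid $23367.2; payoff $19622.4 − $23367.2 = −$3744.8.
Change in payoff = −$3744.8 − ($0) = −$3744.8.

−$3744.8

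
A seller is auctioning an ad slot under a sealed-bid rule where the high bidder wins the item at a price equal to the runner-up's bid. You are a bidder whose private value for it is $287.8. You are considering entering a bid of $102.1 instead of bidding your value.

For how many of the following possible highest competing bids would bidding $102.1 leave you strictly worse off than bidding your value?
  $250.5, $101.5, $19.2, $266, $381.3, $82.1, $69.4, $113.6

The deviation hurts exactly when the highest competing bid lies strictly between $102.1 and $287.8 — underbidding then forfeits a profitable win.
$250.5: inside the interval → strictly worse (loss $37.3).
$101.5: below both → same outcome either way.
$19.2: below both → same outcome either way.
$266: inside the interval → strictly worse (loss $21.8).
$381.3: above both → same outcome either way.
$82.1: below both → same outcome either way.
$69.4: below both → same outcome either way.
$113.6: inside the interval → strictly worse (loss $174.2).
Count: 3.

3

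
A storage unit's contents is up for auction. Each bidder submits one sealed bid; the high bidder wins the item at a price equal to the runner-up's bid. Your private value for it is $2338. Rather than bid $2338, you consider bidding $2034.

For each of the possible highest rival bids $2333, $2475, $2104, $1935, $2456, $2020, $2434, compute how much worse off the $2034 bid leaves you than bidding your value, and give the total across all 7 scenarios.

$239

The deviation costs you only when the competing bid falls strictly between $2034 and $2338; elsewhere both bids give the same outcome.
$2333: truthful payoff $5, deviation payoff $0 → loss $5.
$2475: outcomes coincide → loss $0.
$2104: truthful payoff $234, deviation payoff $0 → loss $234.
$1935: outcomes coincide → loss $0.
$2456: outcomes coincide → loss $0.
$2020: outcomes coincide → loss $0.
$2434: outcomes coincide → loss $0.
Total loss = $5 + $234 = $239.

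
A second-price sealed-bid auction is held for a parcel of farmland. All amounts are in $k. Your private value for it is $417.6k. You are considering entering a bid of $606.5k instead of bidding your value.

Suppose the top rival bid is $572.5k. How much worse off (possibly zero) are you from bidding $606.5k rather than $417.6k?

Bidding your value $417.6k: you lose (since $417.6k < $572.5k). Payoff $0k.
Bidding $606.5k: you win and pay $572.5k. Payoff $417.6k − $572.5k = −$154.9k.
The competing bid $572.5k lies between your value and your inflated bid, so overbidding wins an item priced above your value.
Loss from deviating = $0k − (−$154.9k) = $154.9k.

$154.9k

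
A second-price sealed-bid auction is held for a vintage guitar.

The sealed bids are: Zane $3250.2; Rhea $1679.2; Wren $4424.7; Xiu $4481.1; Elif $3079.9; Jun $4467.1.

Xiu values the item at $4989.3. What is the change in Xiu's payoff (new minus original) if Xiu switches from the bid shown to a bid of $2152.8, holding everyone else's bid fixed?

The highest bid among the other bidders is $4467.1; Xiu's bid doesn't change that.
Original bid $4481.1: Xiu is highest, pays the top rival bid $4467.1; payoff $4989.3 − $4467.1 = $522.2.
Alternative bid $2152.8: Xiu is not highest (top rival bid is $4467.1); payoff $0.
Change in payoff = $0 − ($522.2) = −$522.2.

−$522.2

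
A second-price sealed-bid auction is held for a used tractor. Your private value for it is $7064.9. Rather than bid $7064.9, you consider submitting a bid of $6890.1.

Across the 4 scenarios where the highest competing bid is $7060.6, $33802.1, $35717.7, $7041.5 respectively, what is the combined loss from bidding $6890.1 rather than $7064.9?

The deviation costs you only when the competing bid falls strictly between $6890.1 and $7064.9; elsewhere both bids give the same outcome.
$7060.6: truthful payoff $4.3, deviation payoff $0 → loss $4.3.
$33802.1: outcomes coincide → loss $0.
$35717.7: outcomes coincide → loss $0.
$7041.5: truthful payoff $23.4, deviation payoff $0 → loss $23.4.
Total loss = $4.3 + $23.4 = $27.7.

$27.7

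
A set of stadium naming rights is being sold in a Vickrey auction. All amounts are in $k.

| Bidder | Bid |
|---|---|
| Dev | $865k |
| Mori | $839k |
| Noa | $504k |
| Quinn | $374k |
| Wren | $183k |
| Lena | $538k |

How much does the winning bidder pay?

Highest bid: Dev at $865k, so Dev wins.
Second-highest bid: Mori at $839k — that is the price the winner pays.

$839k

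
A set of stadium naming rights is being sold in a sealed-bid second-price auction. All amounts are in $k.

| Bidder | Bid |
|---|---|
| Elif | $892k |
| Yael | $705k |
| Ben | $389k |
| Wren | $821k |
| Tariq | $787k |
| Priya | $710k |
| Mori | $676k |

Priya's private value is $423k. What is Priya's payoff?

$0k

Highest bid: Elif at $892k, so Elif wins.
Second-highest bid: Wren at $821k — that is the price the winner pays.
Priya did not win, so Priya pays nothing and receives nothing: payoff $0k.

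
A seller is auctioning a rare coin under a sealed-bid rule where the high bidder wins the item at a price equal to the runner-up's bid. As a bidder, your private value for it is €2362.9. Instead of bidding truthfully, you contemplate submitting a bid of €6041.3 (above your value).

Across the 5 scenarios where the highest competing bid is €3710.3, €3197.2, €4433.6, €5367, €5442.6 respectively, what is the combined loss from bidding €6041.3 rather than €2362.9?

€10336.2

The deviation costs you only when the competing bid falls strictly between €2362.9 and €6041.3; elsewhere both bids give the same outcome.
€3710.3: truthful payoff €0, deviation payoff −€1347.4 → loss €1347.4.
€3197.2: truthful payoff €0, deviation payoff −€834.3 → loss €834.3.
€4433.6: truthful payoff €0, deviation payoff −€2070.7 → loss €2070.7.
€5367: truthful payoff €0, deviation payoff −€3004.1 → loss €3004.1.
€5442.6: truthful payoff €0, deviation payoff −€3079.7 → loss €3079.7.
Total loss = €1347.4 + €834.3 + €2070.7 + €3004.1 + €3079.7 = €10336.2.
Truthful bidding weakly dominates here: raising your bid can only win items priced above your value, and lowering it can only forfeit items priced below.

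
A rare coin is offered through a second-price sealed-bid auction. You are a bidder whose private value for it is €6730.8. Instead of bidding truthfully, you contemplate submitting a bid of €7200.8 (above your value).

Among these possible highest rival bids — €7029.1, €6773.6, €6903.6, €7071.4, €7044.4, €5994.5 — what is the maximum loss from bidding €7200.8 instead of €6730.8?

€340.6

€7029.1: truthful gives €0, deviation gives −€298.3 → loss €298.3.
€6773.6: truthful gives €0, deviation gives −€42.8 → loss €42.8.
€6903.6: truthful gives €0, deviation gives −€172.8 → loss €172.8.
€7071.4: truthful gives €0, deviation gives −€340.6 → loss €340.6.
€7044.4: truthful gives €0, deviation gives −€313.6 → loss €313.6.
€5994.5: same outcome either way → loss €0.
Maximum loss: €340.6.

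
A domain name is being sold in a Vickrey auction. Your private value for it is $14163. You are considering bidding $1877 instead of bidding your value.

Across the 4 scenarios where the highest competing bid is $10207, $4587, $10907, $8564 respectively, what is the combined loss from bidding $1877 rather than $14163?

The deviation costs you only when the competing bid falls strictly between $1877 and $14163; elsewhere both bids give the same outcome.
$10207: truthful payoff $3956, deviation payoff $0 → loss $3956.
$4587: truthful payoff $9576, deviation payoff $0 → loss $9576.
$10907: truthful payoff $3256, deviation payoff $0 → loss $3256.
$8564: truthful payoff $5599, deviation payoff $0 → loss $5599.
Total loss = $3956 + $9576 + $3256 + $5599 = $22387.

$22387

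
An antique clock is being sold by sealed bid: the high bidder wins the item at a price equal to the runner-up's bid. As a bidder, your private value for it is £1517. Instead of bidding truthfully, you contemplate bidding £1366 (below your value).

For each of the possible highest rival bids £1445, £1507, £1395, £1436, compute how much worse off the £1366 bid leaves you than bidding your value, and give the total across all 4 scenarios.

£285

The deviation costs you only when the competing bid falls strictly between £1366 and £1517; elsewhere both bids give the same outcome.
£1445: truthful payoff £72, deviation payoff £0 → loss £72.
£1507: truthful payoff £10, deviation payoff £0 → loss £10.
£1395: truthful payoff £122, deviation payoff £0 → loss £122.
£1436: truthful payoff £81, deviation payoff £0 → loss £81.
Total loss = £72 + £10 + £122 + £81 = £285.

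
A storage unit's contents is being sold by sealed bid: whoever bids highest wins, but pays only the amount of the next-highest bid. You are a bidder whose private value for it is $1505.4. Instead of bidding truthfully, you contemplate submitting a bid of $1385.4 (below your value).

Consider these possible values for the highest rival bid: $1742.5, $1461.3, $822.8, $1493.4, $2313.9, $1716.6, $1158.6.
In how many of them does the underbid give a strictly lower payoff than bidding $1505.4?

The deviation hurts exactly when the highest competing bid lies strictly between $1385.4 and $1505.4 — underbidding then forfeits a profitable win.
$1742.5: above both → same outcome either way.
$1461.3: inside the interval → strictly worse (loss $44.1).
$822.8: below both → same outcome either way.
$1493.4: inside the interval → strictly worse (loss $12).
$2313.9: above both → same outcome either way.
$1716.6: above both → same outcome either way.
$1158.6: below both → same outcome either way.
Count: 2.

2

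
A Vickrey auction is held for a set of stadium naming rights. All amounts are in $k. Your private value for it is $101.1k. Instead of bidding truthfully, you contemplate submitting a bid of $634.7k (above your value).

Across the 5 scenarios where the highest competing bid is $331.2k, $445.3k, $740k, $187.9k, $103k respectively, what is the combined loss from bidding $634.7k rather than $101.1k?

$663k

The deviation costs you only when the competing bid falls strictly between $101.1k and $634.7k; elsewhere both bids give the same outcome.
$331.2k: truthful payoff $0k, deviation payoff −$230.1k → loss $230.1k.
$445.3k: truthful payoff $0k, deviation payoff −$344.2k → loss $344.2k.
$740k: outcomes coincide → loss $0k.
$187.9k: truthful payoff $0k, deviation payoff −$86.8k → loss $86.8k.
$103k: truthful payoff $0k, deviation payoff −$1.9k → loss $1.9k.
Total loss = $230.1k + $344.2k + $86.8k + $1.9k = $663k.
In a second-price auction your bid sets only whether you win, not what you pay, so bidding your true value is weakly dominant.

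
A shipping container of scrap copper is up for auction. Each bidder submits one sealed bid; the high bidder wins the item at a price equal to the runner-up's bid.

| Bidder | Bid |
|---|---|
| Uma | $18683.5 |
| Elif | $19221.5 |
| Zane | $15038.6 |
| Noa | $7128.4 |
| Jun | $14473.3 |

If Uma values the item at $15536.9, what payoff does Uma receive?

Highest bid: Elif at $19221.5, so Elif wins.
Second-highest bid: Uma at $18683.5 — that is the price the winner pays.
Uma did not win, so Uma pays nothing and receives nothing: payoff $0.

$0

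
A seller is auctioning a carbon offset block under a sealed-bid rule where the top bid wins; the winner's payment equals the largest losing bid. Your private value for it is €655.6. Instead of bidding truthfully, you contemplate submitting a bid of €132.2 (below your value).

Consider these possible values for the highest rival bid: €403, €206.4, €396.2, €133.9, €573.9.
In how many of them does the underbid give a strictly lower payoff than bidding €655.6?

The deviation hurts exactly when the highest competing bid lies strictly between €132.2 and €655.6 — underbidding then forfeits a profitable win.
€403: inside the interval → strictly worse (loss €252.6).
€206.4: inside the interval → strictly worse (loss €449.2).
€396.2: inside the interval → strictly worse (loss €259.4).
€133.9: inside the interval → strictly worse (loss €521.7).
€573.9: inside the interval → strictly worse (loss €81.7).
Count: 5.

5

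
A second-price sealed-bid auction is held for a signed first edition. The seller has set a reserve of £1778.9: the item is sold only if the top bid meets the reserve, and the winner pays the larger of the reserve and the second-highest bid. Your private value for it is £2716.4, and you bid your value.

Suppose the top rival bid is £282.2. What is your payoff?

Your bid £2716.4 is the highest and exceeds the reserve.
Price = max(second-highest bid, reserve) = max(£282.2, £1778.9) = £1778.9.
Payoff = £2716.4 − £1778.9 = £937.5.

£937.5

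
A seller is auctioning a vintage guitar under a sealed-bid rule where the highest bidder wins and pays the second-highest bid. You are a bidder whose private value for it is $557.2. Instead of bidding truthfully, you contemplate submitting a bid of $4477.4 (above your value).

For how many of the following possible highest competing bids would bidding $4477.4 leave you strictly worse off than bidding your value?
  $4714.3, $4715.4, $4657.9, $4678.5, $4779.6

The deviation hurts exactly when the highest competing bid lies strictly between $557.2 and $4477.4 — overbidding then wins at a price above your value.
$4714.3: above both → same outcome either way.
$4715.4: above both → same outcome either way.
$4657.9: above both → same outcome either way.
$4678.5: above both → same outcome either way.
$4779.6: above both → same outcome either way.
Count: 0.

0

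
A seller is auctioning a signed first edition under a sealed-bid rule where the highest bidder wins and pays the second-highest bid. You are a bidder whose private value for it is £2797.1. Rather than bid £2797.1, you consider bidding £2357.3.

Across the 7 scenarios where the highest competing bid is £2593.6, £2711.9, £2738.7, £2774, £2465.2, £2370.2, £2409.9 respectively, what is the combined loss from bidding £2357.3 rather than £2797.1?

£1516.2

The deviation costs you only when the competing bid falls strictly between £2357.3 and £2797.1; elsewhere both bids give the same outcome.
£2593.6: truthful payoff £203.5, deviation payoff £0 → loss £203.5.
£2711.9: truthful payoff £85.2, deviation payoff £0 → loss £85.2.
£2738.7: truthful payoff £58.4, deviation payoff £0 → loss £58.4.
£2774: truthful payoff £23.1, deviation payoff £0 → loss £23.1.
£2465.2: truthful payoff £331.9, deviation payoff £0 → loss £331.9.
£2370.2: truthful payoff £426.9, deviation payoff £0 → loss £426.9.
£2409.9: truthful payoff £387.2, deviation payoff £0 → loss £387.2.
Total loss = £203.5 + £85.2 + £58.4 + £23.1 + £331.9 + £426.9 + £387.2 = £1516.2.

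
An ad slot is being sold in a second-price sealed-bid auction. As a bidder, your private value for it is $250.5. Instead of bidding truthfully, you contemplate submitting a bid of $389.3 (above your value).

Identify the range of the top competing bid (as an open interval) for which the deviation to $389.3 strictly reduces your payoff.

($250.5, $389.3)

If the competing bid is below $250.5, both bids win at the same price — no difference.
If it is above $389.3, both bids lose — no difference.
If it lies strictly between $250.5 and $389.3, bidding your value loses (payoff 0) while bidding $389.3 wins at a price above your value (payoff negative).
So the deviation strictly hurts on the open interval ($250.5, $389.3).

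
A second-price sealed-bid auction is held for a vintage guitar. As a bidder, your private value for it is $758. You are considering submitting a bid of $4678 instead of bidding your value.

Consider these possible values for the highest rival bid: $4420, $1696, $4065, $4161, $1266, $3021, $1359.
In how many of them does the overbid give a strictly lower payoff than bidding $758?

The deviation hurts exactly when the highest competing bid lies strictly between $758 and $4678 — overbidding then wins at a price above your value.
$4420: inside the interval → strictly worse (loss $3662).
$1696: inside the interval → strictly worse (loss $938).
$4065: inside the interval → strictly worse (loss $3307).
$4161: inside the interval → strictly worse (loss $3403).
$1266: inside the interval → strictly worse (loss $508).
$3021: inside the interval → strictly worse (loss $2263).
$1359: inside the interval → strictly worse (loss $601).
Count: 7.

7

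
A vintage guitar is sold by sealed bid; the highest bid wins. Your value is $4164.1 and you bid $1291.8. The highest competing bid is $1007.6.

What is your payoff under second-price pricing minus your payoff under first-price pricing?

$284.2

You have the highest bid, so you win under either rule.
Second-price: pay $1007.6 → payoff $3156.5.
First-price: pay your own bid $1291.8 → payoff $2872.3.
Difference = $3156.5 − ($2872.3) = $284.2.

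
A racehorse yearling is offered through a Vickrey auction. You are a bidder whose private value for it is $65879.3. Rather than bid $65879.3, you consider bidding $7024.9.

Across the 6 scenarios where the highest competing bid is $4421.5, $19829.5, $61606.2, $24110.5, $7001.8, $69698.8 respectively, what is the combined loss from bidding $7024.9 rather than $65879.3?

The deviation costs you only when the competing bid falls strictly between $7024.9 and $65879.3; elsewhere both bids give the same outcome.
$4421.5: outcomes coincide → loss $0.
$19829.5: truthful payoff $46049.8, deviation payoff $0 → loss $46049.8.
$61606.2: truthful payoff $4273.1, deviation payoff $0 → loss $4273.1.
$24110.5: truthful payoff $41768.8, deviation payoff $0 → loss $41768.8.
$7001.8: outcomes coincide → loss $0.
$69698.8: outcomes coincide → loss $0.
Total loss = $46049.8 + $4273.1 + $41768.8 = $92091.7.

$92091.7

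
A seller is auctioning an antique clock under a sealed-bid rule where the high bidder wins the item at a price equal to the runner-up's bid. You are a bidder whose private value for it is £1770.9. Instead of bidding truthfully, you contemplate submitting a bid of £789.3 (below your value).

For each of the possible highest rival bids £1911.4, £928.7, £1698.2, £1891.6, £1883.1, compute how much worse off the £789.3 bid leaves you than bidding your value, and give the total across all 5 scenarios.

£914.9

The deviation costs you only when the competing bid falls strictly between £789.3 and £1770.9; elsewhere both bids give the same outcome.
£1911.4: outcomes coincide → loss £0.
£928.7: truthful payoff £842.2, deviation payoff £0 → loss £842.2.
£1698.2: truthful payoff £72.7, deviation payoff £0 → loss £72.7.
£1891.6: outcomes coincide → loss £0.
£1883.1: outcomes coincide → loss £0.
Total loss = £842.2 + £72.7 = £914.9.
In a second-price auction your bid sets only whether you win, not what you pay, so bidding your true value is weakly dominant.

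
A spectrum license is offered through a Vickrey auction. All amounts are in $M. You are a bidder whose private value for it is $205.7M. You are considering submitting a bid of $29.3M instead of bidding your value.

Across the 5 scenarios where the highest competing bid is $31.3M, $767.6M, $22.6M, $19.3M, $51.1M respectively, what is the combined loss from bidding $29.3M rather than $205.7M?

$329M

The deviation costs you only when the competing bid falls strictly between $29.3M and $205.7M; elsewhere both bids give the same outcome.
$31.3M: truthful payoff $174.4M, deviation payoff $0M → loss $174.4M.
$767.6M: outcomes coincide → loss $0M.
$22.6M: outcomes coincide → loss $0M.
$19.3M: outcomes coincide → loss $0M.
$51.1M: truthful payoff $154.6M, deviation payoff $0M → loss $154.6M.
Total loss = $174.4M + $154.6M = $329M.
Because the price is fixed by the runner-up's bid, deviating from your value can only change a good outcome into a bad one — never the reverse.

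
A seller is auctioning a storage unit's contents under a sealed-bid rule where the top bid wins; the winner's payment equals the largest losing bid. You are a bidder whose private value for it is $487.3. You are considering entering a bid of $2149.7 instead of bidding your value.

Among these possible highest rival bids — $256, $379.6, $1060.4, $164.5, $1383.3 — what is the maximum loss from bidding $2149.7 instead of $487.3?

$896

$256: same outcome either way → loss $0.
$379.6: same outcome either way → loss $0.
$1060.4: truthful gives $0, deviation gives −$573.1 → loss $573.1.
$164.5: same outcome either way → loss $0.
$1383.3: truthful gives $0, deviation gives −$896 → loss $896.
Maximum loss: $896.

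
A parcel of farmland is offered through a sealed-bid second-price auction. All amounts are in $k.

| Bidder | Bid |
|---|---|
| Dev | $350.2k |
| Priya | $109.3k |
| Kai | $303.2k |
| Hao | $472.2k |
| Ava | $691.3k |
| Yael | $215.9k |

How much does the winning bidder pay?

Highest bid: Ava at $691.3k, so Ava wins.
Second-highest bid: Hao at $472.2k — that is the price the winner pays.

$472.2k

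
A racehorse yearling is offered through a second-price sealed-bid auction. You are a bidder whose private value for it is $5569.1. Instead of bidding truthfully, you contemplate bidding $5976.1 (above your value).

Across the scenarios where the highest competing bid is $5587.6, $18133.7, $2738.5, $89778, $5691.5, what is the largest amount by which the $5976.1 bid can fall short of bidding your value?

$122.4

$5587.6: truthful gives $0, deviation gives −$18.5 → loss $18.5.
$18133.7: same outcome either way → loss $0.
$2738.5: same outcome either way → loss $0.
$89778: same outcome either way → loss $0.
$5691.5: truthful gives $0, deviation gives −$122.4 → loss $122.4.
Maximum loss: $122.4.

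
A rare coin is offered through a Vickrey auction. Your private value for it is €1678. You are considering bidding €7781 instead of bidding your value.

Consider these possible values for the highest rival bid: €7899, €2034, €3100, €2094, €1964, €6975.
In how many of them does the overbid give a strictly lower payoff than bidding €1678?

5

The deviation hurts exactly when the highest competing bid lies strictly between €1678 and €7781 — overbidding then wins at a price above your value.
€7899: above both → same outcome either way.
€2034: inside the interval → strictly worse (loss €356).
€3100: inside the interval → strictly worse (loss €1422).
€2094: inside the interval → strictly worse (loss €416).
€1964: inside the interval → strictly worse (loss €286).
€6975: inside the interval → strictly worse (loss €5297).
Count: 5.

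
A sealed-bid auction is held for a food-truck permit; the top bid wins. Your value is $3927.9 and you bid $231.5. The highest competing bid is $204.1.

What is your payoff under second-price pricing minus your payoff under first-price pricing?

You have the highest bid, so you win under either rule.
Second-price: pay $204.1 → payoff $3723.8.
First-price: pay your own bid $231.5 → payoff $3696.4.
Difference = $3723.8 − ($3696.4) = $27.4.

$27.4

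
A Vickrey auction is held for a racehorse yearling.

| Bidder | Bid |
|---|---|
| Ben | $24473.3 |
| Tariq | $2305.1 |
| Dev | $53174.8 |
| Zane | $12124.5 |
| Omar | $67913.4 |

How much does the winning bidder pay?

Highest bid: Omar at $67913.4, so Omar wins.
Second-highest bid: Dev at $53174.8 — that is the price the winner pays.

$53174.8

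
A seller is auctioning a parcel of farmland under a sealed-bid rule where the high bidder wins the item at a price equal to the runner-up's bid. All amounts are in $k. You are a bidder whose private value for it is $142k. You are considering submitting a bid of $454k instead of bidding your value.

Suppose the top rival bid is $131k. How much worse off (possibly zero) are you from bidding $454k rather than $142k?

Bidding your value $142k: you win (since $142k > $131k) and pay $131k. Payoff $11k.
Bidding $454k: you win and pay $131k. Payoff $142k − $131k = $11k.
Difference = $11k − $11k = $0k; both bids lead to the same outcome because the competing bid is below both your value and your alternative bid.

$0k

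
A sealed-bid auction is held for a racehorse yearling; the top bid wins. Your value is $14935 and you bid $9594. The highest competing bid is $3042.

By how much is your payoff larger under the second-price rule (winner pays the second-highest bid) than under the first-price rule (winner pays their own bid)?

$6552

You have the highest bid, so you win under either rule.
Second-price: pay $3042 → payoff $11893.
First-price: pay your own bid $9594 → payoff $5341.
Difference = $11893 − ($5341) = $6552.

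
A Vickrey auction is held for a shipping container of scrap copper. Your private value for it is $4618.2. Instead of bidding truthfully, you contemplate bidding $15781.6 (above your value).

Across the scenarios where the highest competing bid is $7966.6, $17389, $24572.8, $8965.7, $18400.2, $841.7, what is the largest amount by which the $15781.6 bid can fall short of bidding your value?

$7966.6: truthful gives $0, deviation gives −$3348.4 → loss $3348.4.
$17389: same outcome either way → loss $0.
$24572.8: same outcome either way → loss $0.
$8965.7: truthful gives $0, deviation gives −$4347.5 → loss $4347.5.
$18400.2: same outcome either way → loss $0.
$841.7: same outcome either way → loss $0.
Maximum loss: $4347.5.

$4347.5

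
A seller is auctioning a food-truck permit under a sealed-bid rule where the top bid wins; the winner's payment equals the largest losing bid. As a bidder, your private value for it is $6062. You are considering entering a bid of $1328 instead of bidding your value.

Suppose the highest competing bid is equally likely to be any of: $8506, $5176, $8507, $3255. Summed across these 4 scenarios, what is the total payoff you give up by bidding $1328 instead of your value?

$3693

The deviation costs you only when the competing bid falls strictly between $1328 and $6062; elsewhere both bids give the same outcome.
$8506: outcomes coincide → loss $0.
$5176: truthful payoff $886, deviation payoff $0 → loss $886.
$8507: outcomes coincide → loss $0.
$3255: truthful payoff $2807, deviation payoff $0 → loss $2807.
Total loss = $886 + $2807 = $3693.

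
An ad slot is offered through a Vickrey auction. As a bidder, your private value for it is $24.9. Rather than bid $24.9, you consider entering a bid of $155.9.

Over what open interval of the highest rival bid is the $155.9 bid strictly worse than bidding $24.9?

If the competing bid is below $24.9, both bids win at the same price — no difference.
If it is above $155.9, both bids lose — no difference.
If it lies strictly between $24.9 and $155.9, bidding your value loses (payoff 0) while bidding $155.9 wins at a price above your value (payoff negative).
So the deviation strictly hurts on the open interval ($24.9, $155.9).

($24.9, $155.9)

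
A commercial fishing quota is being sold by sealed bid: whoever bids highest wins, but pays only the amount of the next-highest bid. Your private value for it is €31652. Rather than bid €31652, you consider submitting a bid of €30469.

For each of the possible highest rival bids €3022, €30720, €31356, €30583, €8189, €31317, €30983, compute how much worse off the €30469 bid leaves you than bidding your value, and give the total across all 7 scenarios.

€3301

The deviation costs you only when the competing bid falls strictly between €30469 and €31652; elsewhere both bids give the same outcome.
€3022: outcomes coincide → loss €0.
€30720: truthful payoff €932, deviation payoff €0 → loss €932.
€31356: truthful payoff €296, deviation payoff €0 → loss €296.
€30583: truthful payoff €1069, deviation payoff €0 → loss €1069.
€8189: outcomes coincide → loss €0.
€31317: truthful payoff €335, deviation payoff €0 → loss €335.
€30983: truthful payoff €669, deviation payoff €0 → loss €669.
Total loss = €932 + €296 + €1069 + €335 + €669 = €3301.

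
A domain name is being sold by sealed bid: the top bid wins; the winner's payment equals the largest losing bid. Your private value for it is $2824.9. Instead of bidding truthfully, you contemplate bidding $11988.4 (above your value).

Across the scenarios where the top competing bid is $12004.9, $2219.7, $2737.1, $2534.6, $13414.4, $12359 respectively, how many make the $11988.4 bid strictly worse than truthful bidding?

0

The deviation hurts exactly when the highest competing bid lies strictly between $2824.9 and $11988.4 — overbidding then wins at a price above your value.
$12004.9: above both → same outcome either way.
$2219.7: below both → same outcome either way.
$2737.1: below both → same outcome either way.
$2534.6: below both → same outcome either way.
$13414.4: above both → same outcome either way.
$12359: above both → same outcome either way.
Count: 0.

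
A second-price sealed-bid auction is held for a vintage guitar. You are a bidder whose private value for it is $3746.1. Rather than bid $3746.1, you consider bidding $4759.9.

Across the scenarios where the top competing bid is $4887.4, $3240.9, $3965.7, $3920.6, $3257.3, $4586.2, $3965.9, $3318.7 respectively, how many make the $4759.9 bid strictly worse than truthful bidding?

The deviation hurts exactly when the highest competing bid lies strictly between $3746.1 and $4759.9 — overbidding then wins at a price above your value.
$4887.4: above both → same outcome either way.
$3240.9: below both → same outcome either way.
$3965.7: inside the interval → strictly worse (loss $219.6).
$3920.6: inside the interval → strictly worse (loss $174.5).
$3257.3: below both → same outcome either way.
$4586.2: inside the interval → strictly worse (loss $840.1).
$3965.9: inside the interval → strictly worse (loss $219.8).
$3318.7: below both → same outcome either way.
Count: 4.

4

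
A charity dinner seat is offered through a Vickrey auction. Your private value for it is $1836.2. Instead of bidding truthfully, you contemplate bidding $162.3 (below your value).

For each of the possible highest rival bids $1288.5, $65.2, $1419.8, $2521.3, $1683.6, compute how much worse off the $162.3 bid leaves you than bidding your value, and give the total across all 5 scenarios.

The deviation costs you only when the competing bid falls strictly between $162.3 and $1836.2; elsewhere both bids give the same outcome.
$1288.5: truthful payoff $547.7, deviation payoff $0 → loss $547.7.
$65.2: outcomes coincide → loss $0.
$1419.8: truthful payoff $416.4, deviation payoff $0 → loss $416.4.
$2521.3: outcomes coincide → loss $0.
$1683.6: truthful payoff $152.6, deviation payoff $0 → loss $152.6.
Total loss = $547.7 + $416.4 + $152.6 = $1116.7.

$1116.7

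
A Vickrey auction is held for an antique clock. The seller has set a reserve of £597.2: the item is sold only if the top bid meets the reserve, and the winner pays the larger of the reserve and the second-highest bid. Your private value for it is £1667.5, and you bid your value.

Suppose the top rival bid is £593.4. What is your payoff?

Your bid £1667.5 is the highest and exceeds the reserve.
Price = max(second-highest bid, reserve) = max(£593.4, £597.2) = £597.2.
Payoff = £1667.5 − £597.2 = £1070.3.

£1070.3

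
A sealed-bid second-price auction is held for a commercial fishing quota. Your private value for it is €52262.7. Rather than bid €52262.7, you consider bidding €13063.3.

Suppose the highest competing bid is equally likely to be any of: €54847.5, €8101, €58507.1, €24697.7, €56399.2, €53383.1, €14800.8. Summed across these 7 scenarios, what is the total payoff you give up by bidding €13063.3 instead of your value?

€65026.9

The deviation costs you only when the competing bid falls strictly between €13063.3 and €52262.7; elsewhere both bids give the same outcome.
€54847.5: outcomes coincide → loss €0.
€8101: outcomes coincide → loss €0.
€58507.1: outcomes coincide → loss €0.
€24697.7: truthful payoff €27565, deviation payoff €0 → loss €27565.
€56399.2: outcomes coincide → loss €0.
€53383.1: outcomes coincide → loss €0.
€14800.8: truthful payoff €37461.9, deviation payoff €0 → loss €37461.9.
Total loss = €27565 + €37461.9 = €65026.9.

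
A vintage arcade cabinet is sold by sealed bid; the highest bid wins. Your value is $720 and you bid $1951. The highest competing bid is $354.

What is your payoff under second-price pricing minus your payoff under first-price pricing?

$1597

You have the highest bid, so you win under either rule.
Second-price: pay $354 → payoff $366.
First-price: pay your own bid $1951 → payoff −$1231.
Difference = $366 − (−$1231) = $1597.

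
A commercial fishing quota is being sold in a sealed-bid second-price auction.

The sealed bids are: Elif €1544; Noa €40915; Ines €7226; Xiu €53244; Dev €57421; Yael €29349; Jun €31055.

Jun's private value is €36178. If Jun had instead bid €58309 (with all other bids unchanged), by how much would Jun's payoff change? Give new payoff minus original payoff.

−€21243

The highest bid among the other bidders is €57421; Jun's bid doesn't change that.
Original bid €31055: Jun is not highest (top rival bid is €57421); payoff €0.
Alternative bid €58309: Jun is highest, pays the top rival bid €57421; payoff €36178 − €57421 = −€21243.
Change in payoff = −€21243 − (€0) = −€21243.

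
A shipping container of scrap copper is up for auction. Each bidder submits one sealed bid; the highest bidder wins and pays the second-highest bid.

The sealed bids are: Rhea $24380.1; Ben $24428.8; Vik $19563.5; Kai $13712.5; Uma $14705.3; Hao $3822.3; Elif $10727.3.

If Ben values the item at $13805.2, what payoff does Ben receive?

Highest bid: Ben at $24428.8, so Ben wins.
Second-highest bid: Rhea at $24380.1 — that is the price the winner pays.
Ben's payoff = value − price = $13805.2 − $24380.1 = −$10574.9.

−$10574.9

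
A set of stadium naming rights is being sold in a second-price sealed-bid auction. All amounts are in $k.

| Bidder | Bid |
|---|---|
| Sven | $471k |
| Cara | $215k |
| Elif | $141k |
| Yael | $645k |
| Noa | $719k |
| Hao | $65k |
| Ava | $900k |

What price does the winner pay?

Highest bid: Ava at $900k, so Ava wins.
Second-highest bid: Noa at $719k — that is the price the winner pays.

$719k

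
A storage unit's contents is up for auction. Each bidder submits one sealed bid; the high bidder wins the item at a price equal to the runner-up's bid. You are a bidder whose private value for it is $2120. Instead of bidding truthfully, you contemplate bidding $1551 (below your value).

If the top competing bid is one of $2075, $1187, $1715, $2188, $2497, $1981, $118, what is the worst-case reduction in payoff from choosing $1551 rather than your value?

$2075: truthful gives $45, deviation gives $0 → loss $45.
$1187: same outcome either way → loss $0.
$1715: truthful gives $405, deviation gives $0 → loss $405.
$2188: same outcome either way → loss $0.
$2497: same outcome either way → loss $0.
$1981: truthful gives $139, deviation gives $0 → loss $139.
$118: same outcome either way → loss $0.
Maximum loss: $405.

$405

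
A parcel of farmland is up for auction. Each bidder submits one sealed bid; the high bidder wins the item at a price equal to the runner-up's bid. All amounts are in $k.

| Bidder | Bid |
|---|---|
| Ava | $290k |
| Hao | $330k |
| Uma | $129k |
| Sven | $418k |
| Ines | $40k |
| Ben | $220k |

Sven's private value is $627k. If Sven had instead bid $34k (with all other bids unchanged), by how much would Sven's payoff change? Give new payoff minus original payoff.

−$297k

The highest bid among the other bidders is $330k; Sven's bid doesn't change that.
Original bid $418k: Sven is highest, pays the top rival bid $330k; payoff $627k − $330k = $297k.
Alternative bid $34k: Sven is not highest (top rival bid is $330k); payoff $0k.
Change in payoff = $0k − ($297k) = −$297k.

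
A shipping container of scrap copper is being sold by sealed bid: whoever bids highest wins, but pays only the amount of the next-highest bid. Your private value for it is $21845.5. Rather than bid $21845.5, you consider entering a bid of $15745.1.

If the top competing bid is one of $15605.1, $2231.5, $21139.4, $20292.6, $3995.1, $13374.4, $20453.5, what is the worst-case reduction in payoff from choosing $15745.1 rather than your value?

$1552.9

$15605.1: same outcome either way → loss $0.
$2231.5: same outcome either way → loss $0.
$21139.4: truthful gives $706.1, deviation gives $0 → loss $706.1.
$20292.6: truthful gives $1552.9, deviation gives $0 → loss $1552.9.
$3995.1: same outcome either way → loss $0.
$13374.4: same outcome either way → loss $0.
$20453.5: truthful gives $1392, deviation gives $0 → loss $1392.
Maximum loss: $1552.9.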